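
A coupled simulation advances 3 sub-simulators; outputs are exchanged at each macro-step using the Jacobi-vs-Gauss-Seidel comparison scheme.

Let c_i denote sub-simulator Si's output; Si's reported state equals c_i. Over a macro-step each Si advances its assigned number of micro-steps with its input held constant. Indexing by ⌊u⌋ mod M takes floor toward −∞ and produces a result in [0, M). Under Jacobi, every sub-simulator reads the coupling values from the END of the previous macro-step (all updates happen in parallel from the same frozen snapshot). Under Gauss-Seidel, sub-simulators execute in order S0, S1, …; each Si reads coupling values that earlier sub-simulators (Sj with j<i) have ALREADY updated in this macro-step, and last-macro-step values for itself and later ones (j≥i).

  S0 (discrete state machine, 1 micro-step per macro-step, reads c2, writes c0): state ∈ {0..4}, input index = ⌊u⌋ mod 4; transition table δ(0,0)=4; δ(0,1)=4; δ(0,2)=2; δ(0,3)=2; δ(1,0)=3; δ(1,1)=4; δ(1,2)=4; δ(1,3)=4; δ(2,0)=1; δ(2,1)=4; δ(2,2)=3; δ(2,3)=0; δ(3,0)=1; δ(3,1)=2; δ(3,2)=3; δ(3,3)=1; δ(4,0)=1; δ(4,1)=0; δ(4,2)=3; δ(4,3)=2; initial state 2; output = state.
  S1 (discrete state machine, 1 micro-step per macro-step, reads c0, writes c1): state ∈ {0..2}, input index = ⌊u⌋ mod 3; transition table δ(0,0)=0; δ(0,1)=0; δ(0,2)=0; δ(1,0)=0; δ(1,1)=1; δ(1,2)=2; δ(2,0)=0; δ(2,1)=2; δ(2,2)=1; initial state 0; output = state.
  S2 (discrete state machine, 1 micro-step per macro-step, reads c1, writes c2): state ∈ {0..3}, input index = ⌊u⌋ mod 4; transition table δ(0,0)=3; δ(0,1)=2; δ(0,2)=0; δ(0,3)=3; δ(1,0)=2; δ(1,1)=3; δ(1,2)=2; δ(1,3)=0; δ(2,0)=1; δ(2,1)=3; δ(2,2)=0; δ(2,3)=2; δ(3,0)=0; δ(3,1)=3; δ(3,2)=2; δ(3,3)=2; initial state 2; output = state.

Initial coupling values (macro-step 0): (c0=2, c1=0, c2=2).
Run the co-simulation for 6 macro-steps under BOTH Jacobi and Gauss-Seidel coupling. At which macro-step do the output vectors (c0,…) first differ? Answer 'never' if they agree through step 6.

first divergence at macro-step: never

[Jacobi] macro 1: S0 reads c2=2 → after 1×micro: 3; S1 reads c0=2 → after 1×micro: 0; S2 reads c1=0 → after 1×micro: 1 ⇒ (c0=3, c1=0, c2=1)
[Jacobi] macro 2: S0 reads c2=1 → after 1×micro: 2; S1 reads c0=3 → after 1×micro: 0; S2 reads c1=0 → after 1×micro: 2 ⇒ (c0=2, c1=0, c2=2)
[Jacobi] macro 3: S0 reads c2=2 → after 1×micro: 3; S1 reads c0=2 → after 1×micro: 0; S2 reads c1=0 → after 1×micro: 1 ⇒ (c0=3, c1=0, c2=1)
[Jacobi] macro 4: S0 reads c2=1 → after 1×micro: 2; S1 reads c0=3 → after 1×micro: 0; S2 reads c1=0 → after 1×micro: 2 ⇒ (c0=2, c1=0, c2=2)
[Jacobi] macro 5: S0 reads c2=2 → after 1×micro: 3; S1 reads c0=2 → after 1×micro: 0; S2 reads c1=0 → after 1×micro: 1 ⇒ (c0=3, c1=0, c2=1)
[Jacobi] macro 6: S0 reads c2=1 → after 1×micro: 2; S1 reads c0=3 → after 1×micro: 0; S2 reads c1=0 → after 1×micro: 2 ⇒ (c0=2, c1=0, c2=2)
[Gauss-Seidel] macro 1: S0 reads c2=2 → after 1×micro: 3; S1 reads c0=3 → after 1×micro: 0; S2 reads c1=0 → after 1×micro: 1 ⇒ (c0=3, c1=0, c2=1)
[Gauss-Seidel] macro 2: S0 reads c2=1 → after 1×micro: 2; S1 reads c0=2 → after 1×micro: 0; S2 reads c1=0 → after 1×micro: 2 ⇒ (c0=2, c1=0, c2=2)
[Gauss-Seidel] macro 3: S0 reads c2=2 → after 1×micro: 3; S1 reads c0=3 → after 1×micro: 0; S2 reads c1=0 → after 1×micro: 1 ⇒ (c0=3, c1=0, c2=1)
[Gauss-Seidel] macro 4: S0 reads c2=1 → after 1×micro: 2; S1 reads c0=2 → after 1×micro: 0; S2 reads c1=0 → after 1×micro: 2 ⇒ (c0=2, c1=0, c2=2)
[Gauss-Seidel] macro 5: S0 reads c2=2 → after 1×micro: 3; S1 reads c0=3 → after 1×micro: 0; S2 reads c1=0 → after 1×micro: 1 ⇒ (c0=3, c1=0, c2=1)
[Gauss-Seidel] macro 6: S0 reads c2=1 → after 1×micro: 2; S1 reads c0=2 → after 1×micro: 0; S2 reads c1=0 → after 1×micro: 2 ⇒ (c0=2, c1=0, c2=2)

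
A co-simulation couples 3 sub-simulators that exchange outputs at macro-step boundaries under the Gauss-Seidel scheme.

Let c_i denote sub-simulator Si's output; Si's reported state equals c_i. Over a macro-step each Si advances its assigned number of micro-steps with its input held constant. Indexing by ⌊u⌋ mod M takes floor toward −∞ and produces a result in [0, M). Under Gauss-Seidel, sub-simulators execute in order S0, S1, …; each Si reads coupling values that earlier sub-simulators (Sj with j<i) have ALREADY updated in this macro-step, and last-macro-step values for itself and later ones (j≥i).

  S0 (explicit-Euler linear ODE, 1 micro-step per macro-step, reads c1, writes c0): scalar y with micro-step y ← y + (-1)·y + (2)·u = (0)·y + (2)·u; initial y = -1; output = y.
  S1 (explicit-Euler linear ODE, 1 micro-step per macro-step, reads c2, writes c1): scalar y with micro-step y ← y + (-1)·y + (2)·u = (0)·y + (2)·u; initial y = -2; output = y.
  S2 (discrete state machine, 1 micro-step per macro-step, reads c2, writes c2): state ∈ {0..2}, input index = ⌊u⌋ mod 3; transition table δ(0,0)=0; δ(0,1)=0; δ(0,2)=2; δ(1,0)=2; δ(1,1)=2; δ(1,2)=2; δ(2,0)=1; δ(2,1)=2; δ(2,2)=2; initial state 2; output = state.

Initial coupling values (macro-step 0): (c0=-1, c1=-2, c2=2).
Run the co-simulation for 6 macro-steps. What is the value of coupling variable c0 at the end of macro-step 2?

macro 1: S0 reads c1=-2 → after 1×micro: -4; S1 reads c2=2 → after 1×micro: 4; S2 reads c2=2 → after 1×micro: 2 ⇒ (c0=-4, c1=4, c2=2)
macro 2: S0 reads c1=4 → after 1×micro: 8; S1 reads c2=2 → after 1×micro: 4; S2 reads c2=2 → after 1×micro: 2 ⇒ (c0=8, c1=4, c2=2)
macro 3: S0 reads c1=4 → after 1×micro: 8; S1 reads c2=2 → after 1×micro: 4; S2 reads c2=2 → after 1×micro: 2 ⇒ (c0=8, c1=4, c2=2)
macro 4: S0 reads c1=4 → after 1×micro: 8; S1 reads c2=2 → after 1×micro: 4; S2 reads c2=2 → after 1×micro: 2 ⇒ (c0=8, c1=4, c2=2)
macro 5: S0 reads c1=4 → after 1×micro: 8; S1 reads c2=2 → after 1×micro: 4; S2 reads c2=2 → after 1×micro: 2 ⇒ (c0=8, c1=4, c2=2)
macro 6: S0 reads c1=4 → after 1×micro: 8; S1 reads c2=2 → after 1×micro: 4; S2 reads c2=2 → after 1×micro: 2 ⇒ (c0=8, c1=4, c2=2)

c0 at macro-step 2 = 8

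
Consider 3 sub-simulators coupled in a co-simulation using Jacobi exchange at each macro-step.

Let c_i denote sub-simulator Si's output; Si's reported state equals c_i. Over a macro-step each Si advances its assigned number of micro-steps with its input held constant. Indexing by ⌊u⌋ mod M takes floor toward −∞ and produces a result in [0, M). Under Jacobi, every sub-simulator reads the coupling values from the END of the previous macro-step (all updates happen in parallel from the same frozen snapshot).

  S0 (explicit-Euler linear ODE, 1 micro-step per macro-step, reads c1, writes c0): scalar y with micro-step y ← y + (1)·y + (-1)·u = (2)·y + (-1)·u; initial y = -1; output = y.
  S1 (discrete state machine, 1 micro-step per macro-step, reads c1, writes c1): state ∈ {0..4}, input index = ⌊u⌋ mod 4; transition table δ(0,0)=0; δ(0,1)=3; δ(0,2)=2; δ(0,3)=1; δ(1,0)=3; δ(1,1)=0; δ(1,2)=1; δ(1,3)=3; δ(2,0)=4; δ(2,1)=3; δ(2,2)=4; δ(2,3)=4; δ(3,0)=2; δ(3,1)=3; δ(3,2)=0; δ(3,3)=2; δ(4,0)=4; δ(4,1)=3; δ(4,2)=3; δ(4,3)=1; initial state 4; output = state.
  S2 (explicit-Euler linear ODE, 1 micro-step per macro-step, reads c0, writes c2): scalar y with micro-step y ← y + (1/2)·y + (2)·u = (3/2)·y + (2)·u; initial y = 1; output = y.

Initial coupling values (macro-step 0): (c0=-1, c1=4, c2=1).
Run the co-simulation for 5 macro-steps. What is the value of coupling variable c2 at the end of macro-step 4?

c2 at macro-step 4 = -2379/16

macro 1: S0 reads c1=4 → after 1×micro: -6; S1 reads c1=4 → after 1×micro: 4; S2 reads c0=-1 → after 1×micro: -1/2 ⇒ (c0=-6, c1=4, c2=-1/2)
macro 2: S0 reads c1=4 → after 1×micro: -16; S1 reads c1=4 → after 1×micro: 4; S2 reads c0=-6 → after 1×micro: -51/4 ⇒ (c0=-16, c1=4, c2=-51/4)
macro 3: S0 reads c1=4 → after 1×micro: -36; S1 reads c1=4 → after 1×micro: 4; S2 reads c0=-16 → after 1×micro: -409/8 ⇒ (c0=-36, c1=4, c2=-409/8)
macro 4: S0 reads c1=4 → after 1×micro: -76; S1 reads c1=4 → after 1×micro: 4; S2 reads c0=-36 → after 1×micro: -2379/16 ⇒ (c0=-76, c1=4, c2=-2379/16)
macro 5: S0 reads c1=4 → after 1×micro: -156; S1 reads c1=4 → after 1×micro: 4; S2 reads c0=-76 → after 1×micro: -12001/32 ⇒ (c0=-156, c1=4, c2=-12001/32)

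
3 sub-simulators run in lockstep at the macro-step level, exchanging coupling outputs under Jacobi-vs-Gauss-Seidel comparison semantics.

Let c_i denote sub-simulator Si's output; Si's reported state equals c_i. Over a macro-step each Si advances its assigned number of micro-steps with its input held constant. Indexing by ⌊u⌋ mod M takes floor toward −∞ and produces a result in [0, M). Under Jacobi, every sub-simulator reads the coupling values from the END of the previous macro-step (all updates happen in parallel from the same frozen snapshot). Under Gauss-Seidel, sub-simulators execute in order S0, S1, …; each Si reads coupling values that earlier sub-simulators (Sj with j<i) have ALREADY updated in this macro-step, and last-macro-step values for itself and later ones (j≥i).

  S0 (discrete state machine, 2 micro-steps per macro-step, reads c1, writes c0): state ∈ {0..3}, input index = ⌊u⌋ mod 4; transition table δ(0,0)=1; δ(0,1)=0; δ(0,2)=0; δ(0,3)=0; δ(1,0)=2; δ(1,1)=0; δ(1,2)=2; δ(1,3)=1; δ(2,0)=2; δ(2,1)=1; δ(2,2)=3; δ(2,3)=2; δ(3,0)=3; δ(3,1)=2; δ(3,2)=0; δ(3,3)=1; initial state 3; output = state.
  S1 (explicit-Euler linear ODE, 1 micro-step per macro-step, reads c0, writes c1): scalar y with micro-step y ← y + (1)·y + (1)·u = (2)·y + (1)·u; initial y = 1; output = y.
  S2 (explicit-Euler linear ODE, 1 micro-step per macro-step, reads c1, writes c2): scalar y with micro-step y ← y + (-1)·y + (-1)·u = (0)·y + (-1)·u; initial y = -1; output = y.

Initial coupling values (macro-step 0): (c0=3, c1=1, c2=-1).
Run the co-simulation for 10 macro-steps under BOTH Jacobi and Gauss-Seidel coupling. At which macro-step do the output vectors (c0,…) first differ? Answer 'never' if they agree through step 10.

[Jacobi] macro 1: S0 reads c1=1 → after 2×micro: 1; S1 reads c0=3 → after 1×micro: 5; S2 reads c1=1 → after 1×micro: -1 ⇒ (c0=1, c1=5, c2=-1)
[Jacobi] macro 2: S0 reads c1=5 → after 2×micro: 0; S1 reads c0=1 → after 1×micro: 11; S2 reads c1=5 → after 1×micro: -5 ⇒ (c0=0, c1=11, c2=-5)
[Jacobi] macro 3: S0 reads c1=11 → after 2×micro: 0; S1 reads c0=0 → after 1×micro: 22; S2 reads c1=11 → after 1×micro: -11 ⇒ (c0=0, c1=22, c2=-11)
[Jacobi] macro 4: S0 reads c1=22 → after 2×micro: 0; S1 reads c0=0 → after 1×micro: 44; S2 reads c1=22 → after 1×micro: -22 ⇒ (c0=0, c1=44, c2=-22)
[Jacobi] macro 5: S0 reads c1=44 → after 2×micro: 2; S1 reads c0=0 → after 1×micro: 88; S2 reads c1=44 → after 1×micro: -44 ⇒ (c0=2, c1=88, c2=-44)
[Jacobi] macro 6: S0 reads c1=88 → after 2×micro: 2; S1 reads c0=2 → after 1×micro: 178; S2 reads c1=88 → after 1×micro: -88 ⇒ (c0=2, c1=178, c2=-88)
[Jacobi] macro 7: S0 reads c1=178 → after 2×micro: 0; S1 reads c0=2 → after 1×micro: 358; S2 reads c1=178 → after 1×micro: -178 ⇒ (c0=0, c1=358, c2=-178)
[Jacobi] macro 8: S0 reads c1=358 → after 2×micro: 0; S1 reads c0=0 → after 1×micro: 716; S2 reads c1=358 → after 1×micro: -358 ⇒ (c0=0, c1=716, c2=-358)
[Jacobi] macro 9: S0 reads c1=716 → after 2×micro: 2; S1 reads c0=0 → after 1×micro: 1432; S2 reads c1=716 → after 1×micro: -716 ⇒ (c0=2, c1=1432, c2=-716)
[Jacobi] macro 10: S0 reads c1=1432 → after 2×micro: 2; S1 reads c0=2 → after 1×micro: 2866; S2 reads c1=1432 → after 1×micro: -1432 ⇒ (c0=2, c1=2866, c2=-1432)
[Gauss-Seidel] macro 1: S0 reads c1=1 → after 2×micro: 1; S1 reads c0=1 → after 1×micro: 3; S2 reads c1=3 → after 1×micro: -3 ⇒ (c0=1, c1=3, c2=-3)
[Gauss-Seidel] macro 2: S0 reads c1=3 → after 2×micro: 1; S1 reads c0=1 → after 1×micro: 7; S2 reads c1=7 → after 1×micro: -7 ⇒ (c0=1, c1=7, c2=-7)
[Gauss-Seidel] macro 3: S0 reads c1=7 → after 2×micro: 1; S1 reads c0=1 → after 1×micro: 15; S2 reads c1=15 → after 1×micro: -15 ⇒ (c0=1, c1=15, c2=-15)
[Gauss-Seidel] macro 4: S0 reads c1=15 → after 2×micro: 1; S1 reads c0=1 → after 1×micro: 31; S2 reads c1=31 → after 1×micro: -31 ⇒ (c0=1, c1=31, c2=-31)
[Gauss-Seidel] macro 5: S0 reads c1=31 → after 2×micro: 1; S1 reads c0=1 → after 1×micro: 63; S2 reads c1=63 → after 1×micro: -63 ⇒ (c0=1, c1=63, c2=-63)
[Gauss-Seidel] macro 6: S0 reads c1=63 → after 2×micro: 1; S1 reads c0=1 → after 1×micro: 127; S2 reads c1=127 → after 1×micro: -127 ⇒ (c0=1, c1=127, c2=-127)
[Gauss-Seidel] macro 7: S0 reads c1=127 → after 2×micro: 1; S1 reads c0=1 → after 1×micro: 255; S2 reads c1=255 → after 1×micro: -255 ⇒ (c0=1, c1=255, c2=-255)
[Gauss-Seidel] macro 8: S0 reads c1=255 → after 2×micro: 1; S1 reads c0=1 → after 1×micro: 511; S2 reads c1=511 → after 1×micro: -511 ⇒ (c0=1, c1=511, c2=-511)
[Gauss-Seidel] macro 9: S0 reads c1=511 → after 2×micro: 1; S1 reads c0=1 → after 1×micro: 1023; S2 reads c1=1023 → after 1×micro: -1023 ⇒ (c0=1, c1=1023, c2=-1023)
[Gauss-Seidel] macro 10: S0 reads c1=1023 → after 2×micro: 1; S1 reads c0=1 → after 1×micro: 2047; S2 reads c1=2047 → after 1×micro: -2047 ⇒ (c0=1, c1=2047, c2=-2047)

first divergence at macro-step: 1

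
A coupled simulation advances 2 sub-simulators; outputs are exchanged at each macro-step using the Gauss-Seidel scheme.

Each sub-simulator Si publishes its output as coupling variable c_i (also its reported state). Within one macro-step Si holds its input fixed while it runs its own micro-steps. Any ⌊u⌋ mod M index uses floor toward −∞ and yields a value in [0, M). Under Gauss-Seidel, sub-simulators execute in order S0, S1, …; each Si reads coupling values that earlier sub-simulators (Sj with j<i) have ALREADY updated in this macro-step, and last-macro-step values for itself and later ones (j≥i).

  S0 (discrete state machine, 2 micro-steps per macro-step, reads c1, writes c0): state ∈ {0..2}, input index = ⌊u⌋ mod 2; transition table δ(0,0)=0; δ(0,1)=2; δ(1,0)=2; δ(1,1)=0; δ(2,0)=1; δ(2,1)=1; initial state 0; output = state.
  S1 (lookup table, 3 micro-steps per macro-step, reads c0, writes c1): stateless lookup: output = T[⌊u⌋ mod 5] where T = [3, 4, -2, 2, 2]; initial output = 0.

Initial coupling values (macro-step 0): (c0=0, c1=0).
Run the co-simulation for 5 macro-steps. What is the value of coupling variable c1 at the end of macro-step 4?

macro 1: S0 reads c1=0 → after 2×micro: 0; S1 reads c0=0 → after 3×micro: 3 ⇒ (c0=0, c1=3)
macro 2: S0 reads c1=3 → after 2×micro: 1; S1 reads c0=1 → after 3×micro: 4 ⇒ (c0=1, c1=4)
macro 3: S0 reads c1=4 → after 2×micro: 1; S1 reads c0=1 → after 3×micro: 4 ⇒ (c0=1, c1=4)
macro 4: S0 reads c1=4 → after 2×micro: 1; S1 reads c0=1 → after 3×micro: 4 ⇒ (c0=1, c1=4)
macro 5: S0 reads c1=4 → after 2×micro: 1; S1 reads c0=1 → after 3×micro: 4 ⇒ (c0=1, c1=4)

c1 at macro-step 4 = 4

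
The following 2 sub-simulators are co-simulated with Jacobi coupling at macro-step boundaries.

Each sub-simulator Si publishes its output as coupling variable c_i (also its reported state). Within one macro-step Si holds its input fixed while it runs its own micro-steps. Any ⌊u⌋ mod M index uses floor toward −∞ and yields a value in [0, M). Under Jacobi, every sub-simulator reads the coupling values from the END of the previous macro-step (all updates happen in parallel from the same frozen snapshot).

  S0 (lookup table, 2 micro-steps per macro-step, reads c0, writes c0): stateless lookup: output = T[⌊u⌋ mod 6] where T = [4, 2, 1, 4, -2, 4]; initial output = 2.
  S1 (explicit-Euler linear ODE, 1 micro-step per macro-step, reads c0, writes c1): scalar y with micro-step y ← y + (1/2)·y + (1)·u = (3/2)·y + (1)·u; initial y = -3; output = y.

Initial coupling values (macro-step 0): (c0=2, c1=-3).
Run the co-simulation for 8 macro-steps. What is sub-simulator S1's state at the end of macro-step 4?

macro 1: S0 reads c0=2 → after 2×micro: 1; S1 reads c0=2 → after 1×micro: -5/2 ⇒ (c0=1, c1=-5/2)
macro 2: S0 reads c0=1 → after 2×micro: 2; S1 reads c0=1 → after 1×micro: -11/4 ⇒ (c0=2, c1=-11/4)
macro 3: S0 reads c0=2 → after 2×micro: 1; S1 reads c0=2 → after 1×micro: -17/8 ⇒ (c0=1, c1=-17/8)
macro 4: S0 reads c0=1 → after 2×micro: 2; S1 reads c0=1 → after 1×micro: -35/16 ⇒ (c0=2, c1=-35/16)
macro 5: S0 reads c0=2 → after 2×micro: 1; S1 reads c0=2 → after 1×micro: -41/32 ⇒ (c0=1, c1=-41/32)
macro 6: S0 reads c0=1 → after 2×micro: 2; S1 reads c0=1 → after 1×micro: -59/64 ⇒ (c0=2, c1=-59/64)
macro 7: S0 reads c0=2 → after 2×micro: 1; S1 reads c0=2 → after 1×micro: 79/128 ⇒ (c0=1, c1=79/128)
macro 8: S0 reads c0=1 → after 2×micro: 2; S1 reads c0=1 → after 1×micro: 493/256 ⇒ (c0=2, c1=493/256)

S1 state at macro-step 4 = -35/16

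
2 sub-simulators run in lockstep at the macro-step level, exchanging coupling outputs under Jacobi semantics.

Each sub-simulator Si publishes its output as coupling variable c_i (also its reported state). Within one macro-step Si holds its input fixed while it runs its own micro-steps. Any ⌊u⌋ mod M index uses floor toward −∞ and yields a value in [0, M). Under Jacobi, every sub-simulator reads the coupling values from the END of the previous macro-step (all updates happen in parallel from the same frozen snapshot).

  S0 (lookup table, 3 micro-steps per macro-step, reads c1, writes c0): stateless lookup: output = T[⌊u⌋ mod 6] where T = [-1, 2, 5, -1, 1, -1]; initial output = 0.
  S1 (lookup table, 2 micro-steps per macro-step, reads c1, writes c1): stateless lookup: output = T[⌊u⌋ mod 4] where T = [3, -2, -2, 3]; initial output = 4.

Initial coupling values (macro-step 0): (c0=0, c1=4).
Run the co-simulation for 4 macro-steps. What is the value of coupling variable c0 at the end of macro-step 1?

c0 at macro-step 1 = 1

macro 1: S0 reads c1=4 → after 3×micro: 1; S1 reads c1=4 → after 2×micro: 3 ⇒ (c0=1, c1=3)
macro 2: S0 reads c1=3 → after 3×micro: -1; S1 reads c1=3 → after 2×micro: 3 ⇒ (c0=-1, c1=3)
macro 3: S0 reads c1=3 → after 3×micro: -1; S1 reads c1=3 → after 2×micro: 3 ⇒ (c0=-1, c1=3)
macro 4: S0 reads c1=3 → after 3×micro: -1; S1 reads c1=3 → after 2×micro: 3 ⇒ (c0=-1, c1=3)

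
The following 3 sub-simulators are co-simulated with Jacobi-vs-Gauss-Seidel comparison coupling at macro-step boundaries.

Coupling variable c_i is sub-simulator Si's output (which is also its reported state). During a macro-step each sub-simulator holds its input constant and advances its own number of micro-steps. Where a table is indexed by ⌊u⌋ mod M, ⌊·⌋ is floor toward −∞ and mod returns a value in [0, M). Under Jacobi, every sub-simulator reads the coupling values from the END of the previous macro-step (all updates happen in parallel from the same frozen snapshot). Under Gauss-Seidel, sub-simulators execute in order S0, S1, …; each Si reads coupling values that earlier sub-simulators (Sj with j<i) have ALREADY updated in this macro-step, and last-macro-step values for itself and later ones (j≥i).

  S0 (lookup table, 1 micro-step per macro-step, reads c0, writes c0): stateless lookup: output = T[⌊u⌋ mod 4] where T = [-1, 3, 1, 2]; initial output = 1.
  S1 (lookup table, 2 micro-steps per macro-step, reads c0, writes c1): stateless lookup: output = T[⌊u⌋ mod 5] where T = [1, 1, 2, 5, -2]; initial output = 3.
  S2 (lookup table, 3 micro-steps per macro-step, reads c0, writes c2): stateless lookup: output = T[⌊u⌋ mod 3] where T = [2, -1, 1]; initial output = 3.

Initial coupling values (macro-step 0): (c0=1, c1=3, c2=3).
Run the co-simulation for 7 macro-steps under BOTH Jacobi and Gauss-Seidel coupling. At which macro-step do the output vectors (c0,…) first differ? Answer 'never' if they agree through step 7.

first divergence at macro-step: 1

[Jacobi] macro 1: S0 reads c0=1 → after 1×micro: 3; S1 reads c0=1 → after 2×micro: 1; S2 reads c0=1 → after 3×micro: -1 ⇒ (c0=3, c1=1, c2=-1)
[Jacobi] macro 2: S0 reads c0=3 → after 1×micro: 2; S1 reads c0=3 → after 2×micro: 5; S2 reads c0=3 → after 3×micro: 2 ⇒ (c0=2, c1=5, c2=2)
[Jacobi] macro 3: S0 reads c0=2 → after 1×micro: 1; S1 reads c0=2 → after 2×micro: 2; S2 reads c0=2 → after 3×micro: 1 ⇒ (c0=1, c1=2, c2=1)
[Jacobi] macro 4: S0 reads c0=1 → after 1×micro: 3; S1 reads c0=1 → after 2×micro: 1; S2 reads c0=1 → after 3×micro: -1 ⇒ (c0=3, c1=1, c2=-1)
[Jacobi] macro 5: S0 reads c0=3 → after 1×micro: 2; S1 reads c0=3 → after 2×micro: 5; S2 reads c0=3 → after 3×micro: 2 ⇒ (c0=2, c1=5, c2=2)
[Jacobi] macro 6: S0 reads c0=2 → after 1×micro: 1; S1 reads c0=2 → after 2×micro: 2; S2 reads c0=2 → after 3×micro: 1 ⇒ (c0=1, c1=2, c2=1)
[Jacobi] macro 7: S0 reads c0=1 → after 1×micro: 3; S1 reads c0=1 → after 2×micro: 1; S2 reads c0=1 → after 3×micro: -1 ⇒ (c0=3, c1=1, c2=-1)
[Gauss-Seidel] macro 1: S0 reads c0=1 → after 1×micro: 3; S1 reads c0=3 → after 2×micro: 5; S2 reads c0=3 → after 3×micro: 2 ⇒ (c0=3, c1=5, c2=2)
[Gauss-Seidel] macro 2: S0 reads c0=3 → after 1×micro: 2; S1 reads c0=2 → after 2×micro: 2; S2 reads c0=2 → after 3×micro: 1 ⇒ (c0=2, c1=2, c2=1)
[Gauss-Seidel] macro 3: S0 reads c0=2 → after 1×micro: 1; S1 reads c0=1 → after 2×micro: 1; S2 reads c0=1 → after 3×micro: -1 ⇒ (c0=1, c1=1, c2=-1)
[Gauss-Seidel] macro 4: S0 reads c0=1 → after 1×micro: 3; S1 reads c0=3 → after 2×micro: 5; S2 reads c0=3 → after 3×micro: 2 ⇒ (c0=3, c1=5, c2=2)
[Gauss-Seidel] macro 5: S0 reads c0=3 → after 1×micro: 2; S1 reads c0=2 → after 2×micro: 2; S2 reads c0=2 → after 3×micro: 1 ⇒ (c0=2, c1=2, c2=1)
[Gauss-Seidel] macro 6: S0 reads c0=2 → after 1×micro: 1; S1 reads c0=1 → after 2×micro: 1; S2 reads c0=1 → after 3×micro: -1 ⇒ (c0=1, c1=1, c2=-1)
[Gauss-Seidel] macro 7: S0 reads c0=1 → after 1×micro: 3; S1 reads c0=3 → after 2×micro: 5; S2 reads c0=3 → after 3×micro: 2 ⇒ (c0=3, c1=5, c2=2)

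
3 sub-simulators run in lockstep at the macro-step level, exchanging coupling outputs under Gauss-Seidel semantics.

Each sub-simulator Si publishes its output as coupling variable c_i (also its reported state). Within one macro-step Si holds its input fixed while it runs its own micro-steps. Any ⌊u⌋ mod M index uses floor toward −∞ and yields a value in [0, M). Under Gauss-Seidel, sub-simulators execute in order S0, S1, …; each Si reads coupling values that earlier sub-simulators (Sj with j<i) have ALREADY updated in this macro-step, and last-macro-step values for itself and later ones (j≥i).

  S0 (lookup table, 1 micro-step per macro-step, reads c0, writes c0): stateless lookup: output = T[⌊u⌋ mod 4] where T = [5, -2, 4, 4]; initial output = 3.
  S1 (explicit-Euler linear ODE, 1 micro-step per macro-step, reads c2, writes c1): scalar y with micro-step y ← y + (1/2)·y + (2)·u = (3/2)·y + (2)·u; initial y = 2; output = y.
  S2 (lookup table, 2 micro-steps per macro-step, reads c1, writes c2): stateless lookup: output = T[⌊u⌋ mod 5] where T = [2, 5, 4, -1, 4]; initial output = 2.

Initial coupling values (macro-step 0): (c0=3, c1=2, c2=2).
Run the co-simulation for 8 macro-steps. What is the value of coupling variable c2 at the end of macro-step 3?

macro 1: S0 reads c0=3 → after 1×micro: 4; S1 reads c2=2 → after 1×micro: 7; S2 reads c1=7 → after 2×micro: 4 ⇒ (c0=4, c1=7, c2=4)
macro 2: S0 reads c0=4 → after 1×micro: 5; S1 reads c2=4 → after 1×micro: 37/2; S2 reads c1=37/2 → after 2×micro: -1 ⇒ (c0=5, c1=37/2, c2=-1)
macro 3: S0 reads c0=5 → after 1×micro: -2; S1 reads c2=-1 → after 1×micro: 103/4; S2 reads c1=103/4 → after 2×micro: 2 ⇒ (c0=-2, c1=103/4, c2=2)
macro 4: S0 reads c0=-2 → after 1×micro: 4; S1 reads c2=2 → after 1×micro: 341/8; S2 reads c1=341/8 → after 2×micro: 4 ⇒ (c0=4, c1=341/8, c2=4)
macro 5: S0 reads c0=4 → after 1×micro: 5; S1 reads c2=4 → after 1×micro: 1151/16; S2 reads c1=1151/16 → after 2×micro: 5 ⇒ (c0=5, c1=1151/16, c2=5)
macro 6: S0 reads c0=5 → after 1×micro: -2; S1 reads c2=5 → after 1×micro: 3773/32; S2 reads c1=3773/32 → after 2×micro: 4 ⇒ (c0=-2, c1=3773/32, c2=4)
macro 7: S0 reads c0=-2 → after 1×micro: 4; S1 reads c2=4 → after 1×micro: 11831/64; S2 reads c1=11831/64 → after 2×micro: 4 ⇒ (c0=4, c1=11831/64, c2=4)
macro 8: S0 reads c0=4 → after 1×micro: 5; S1 reads c2=4 → after 1×micro: 36517/128; S2 reads c1=36517/128 → after 2×micro: 2 ⇒ (c0=5, c1=36517/128, c2=2)

c2 at macro-step 3 = 2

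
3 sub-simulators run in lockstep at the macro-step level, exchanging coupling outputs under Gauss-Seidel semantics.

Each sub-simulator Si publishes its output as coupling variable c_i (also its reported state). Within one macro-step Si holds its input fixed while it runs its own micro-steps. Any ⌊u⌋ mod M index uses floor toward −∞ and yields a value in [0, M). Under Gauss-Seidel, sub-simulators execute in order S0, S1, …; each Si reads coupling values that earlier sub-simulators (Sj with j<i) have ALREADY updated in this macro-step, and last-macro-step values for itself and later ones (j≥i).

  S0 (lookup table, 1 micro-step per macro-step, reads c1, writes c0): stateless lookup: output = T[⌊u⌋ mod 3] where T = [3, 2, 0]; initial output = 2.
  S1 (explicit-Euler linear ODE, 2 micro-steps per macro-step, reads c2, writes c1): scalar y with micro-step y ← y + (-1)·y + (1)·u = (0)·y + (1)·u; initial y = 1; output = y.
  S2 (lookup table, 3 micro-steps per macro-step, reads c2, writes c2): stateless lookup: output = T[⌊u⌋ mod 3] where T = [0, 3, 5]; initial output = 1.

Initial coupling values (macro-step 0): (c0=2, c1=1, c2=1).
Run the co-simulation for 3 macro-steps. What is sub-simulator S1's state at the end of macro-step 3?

macro 1: S0 reads c1=1 → after 1×micro: 2; S1 reads c2=1 → after 2×micro: 1; S2 reads c2=1 → after 3×micro: 3 ⇒ (c0=2, c1=1, c2=3)
macro 2: S0 reads c1=1 → after 1×micro: 2; S1 reads c2=3 → after 2×micro: 3; S2 reads c2=3 → after 3×micro: 0 ⇒ (c0=2, c1=3, c2=0)
macro 3: S0 reads c1=3 → after 1×micro: 3; S1 reads c2=0 → after 2×micro: 0; S2 reads c2=0 → after 3×micro: 0 ⇒ (c0=3, c1=0, c2=0)

S1 state at macro-step 3 = 0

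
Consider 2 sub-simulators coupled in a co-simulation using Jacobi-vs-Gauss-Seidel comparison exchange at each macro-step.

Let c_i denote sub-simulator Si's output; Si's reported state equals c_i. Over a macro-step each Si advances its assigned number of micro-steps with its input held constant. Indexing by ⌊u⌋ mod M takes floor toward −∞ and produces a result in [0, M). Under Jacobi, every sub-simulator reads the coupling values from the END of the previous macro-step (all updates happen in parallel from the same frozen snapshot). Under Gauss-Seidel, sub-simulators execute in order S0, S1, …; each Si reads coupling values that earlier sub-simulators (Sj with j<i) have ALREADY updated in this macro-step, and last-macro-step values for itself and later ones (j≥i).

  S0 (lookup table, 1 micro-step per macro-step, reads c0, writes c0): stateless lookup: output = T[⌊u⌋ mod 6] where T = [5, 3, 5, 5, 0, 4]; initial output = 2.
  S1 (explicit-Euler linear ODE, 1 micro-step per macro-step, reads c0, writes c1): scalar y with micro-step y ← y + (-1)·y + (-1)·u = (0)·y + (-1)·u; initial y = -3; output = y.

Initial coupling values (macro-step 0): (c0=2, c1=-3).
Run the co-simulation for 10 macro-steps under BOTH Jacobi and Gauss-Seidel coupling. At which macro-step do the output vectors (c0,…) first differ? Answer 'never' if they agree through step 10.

first divergence at macro-step: 1

[Jacobi] macro 1: S0 reads c0=2 → after 1×micro: 5; S1 reads c0=2 → after 1×micro: -2 ⇒ (c0=5, c1=-2)
[Jacobi] macro 2: S0 reads c0=5 → after 1×micro: 4; S1 reads c0=5 → after 1×micro: -5 ⇒ (c0=4, c1=-5)
[Jacobi] macro 3: S0 reads c0=4 → after 1×micro: 0; S1 reads c0=4 → after 1×micro: -4 ⇒ (c0=0, c1=-4)
[Jacobi] macro 4: S0 reads c0=0 → after 1×micro: 5; S1 reads c0=0 → after 1×micro: 0 ⇒ (c0=5, c1=0)
[Jacobi] macro 5: S0 reads c0=5 → after 1×micro: 4; S1 reads c0=5 → after 1×micro: -5 ⇒ (c0=4, c1=-5)
[Jacobi] macro 6: S0 reads c0=4 → after 1×micro: 0; S1 reads c0=4 → after 1×micro: -4 ⇒ (c0=0, c1=-4)
[Jacobi] macro 7: S0 reads c0=0 → after 1×micro: 5; S1 reads c0=0 → after 1×micro: 0 ⇒ (c0=5, c1=0)
[Jacobi] macro 8: S0 reads c0=5 → after 1×micro: 4; S1 reads c0=5 → after 1×micro: -5 ⇒ (c0=4, c1=-5)
[Jacobi] macro 9: S0 reads c0=4 → after 1×micro: 0; S1 reads c0=4 → after 1×micro: -4 ⇒ (c0=0, c1=-4)
[Jacobi] macro 10: S0 reads c0=0 → after 1×micro: 5; S1 reads c0=0 → after 1×micro: 0 ⇒ (c0=5, c1=0)
[Gauss-Seidel] macro 1: S0 reads c0=2 → after 1×micro: 5; S1 reads c0=5 → after 1×micro: -5 ⇒ (c0=5, c1=-5)
[Gauss-Seidel] macro 2: S0 reads c0=5 → after 1×micro: 4; S1 reads c0=4 → after 1×micro: -4 ⇒ (c0=4, c1=-4)
[Gauss-Seidel] macro 3: S0 reads c0=4 → after 1×micro: 0; S1 reads c0=0 → after 1×micro: 0 ⇒ (c0=0, c1=0)
[Gauss-Seidel] macro 4: S0 reads c0=0 → after 1×micro: 5; S1 reads c0=5 → after 1×micro: -5 ⇒ (c0=5, c1=-5)
[Gauss-Seidel] macro 5: S0 reads c0=5 → after 1×micro: 4; S1 reads c0=4 → after 1×micro: -4 ⇒ (c0=4, c1=-4)
[Gauss-Seidel] macro 6: S0 reads c0=4 → after 1×micro: 0; S1 reads c0=0 → after 1×micro: 0 ⇒ (c0=0, c1=0)
[Gauss-Seidel] macro 7: S0 reads c0=0 → after 1×micro: 5; S1 reads c0=5 → after 1×micro: -5 ⇒ (c0=5, c1=-5)
[Gauss-Seidel] macro 8: S0 reads c0=5 → after 1×micro: 4; S1 reads c0=4 → after 1×micro: -4 ⇒ (c0=4, c1=-4)
[Gauss-Seidel] macro 9: S0 reads c0=4 → after 1×micro: 0; S1 reads c0=0 → after 1×micro: 0 ⇒ (c0=0, c1=0)
[Gauss-Seidel] macro 10: S0 reads c0=0 → after 1×micro: 5; S1 reads c0=5 → after 1×micro: -5 ⇒ (c0=5, c1=-5)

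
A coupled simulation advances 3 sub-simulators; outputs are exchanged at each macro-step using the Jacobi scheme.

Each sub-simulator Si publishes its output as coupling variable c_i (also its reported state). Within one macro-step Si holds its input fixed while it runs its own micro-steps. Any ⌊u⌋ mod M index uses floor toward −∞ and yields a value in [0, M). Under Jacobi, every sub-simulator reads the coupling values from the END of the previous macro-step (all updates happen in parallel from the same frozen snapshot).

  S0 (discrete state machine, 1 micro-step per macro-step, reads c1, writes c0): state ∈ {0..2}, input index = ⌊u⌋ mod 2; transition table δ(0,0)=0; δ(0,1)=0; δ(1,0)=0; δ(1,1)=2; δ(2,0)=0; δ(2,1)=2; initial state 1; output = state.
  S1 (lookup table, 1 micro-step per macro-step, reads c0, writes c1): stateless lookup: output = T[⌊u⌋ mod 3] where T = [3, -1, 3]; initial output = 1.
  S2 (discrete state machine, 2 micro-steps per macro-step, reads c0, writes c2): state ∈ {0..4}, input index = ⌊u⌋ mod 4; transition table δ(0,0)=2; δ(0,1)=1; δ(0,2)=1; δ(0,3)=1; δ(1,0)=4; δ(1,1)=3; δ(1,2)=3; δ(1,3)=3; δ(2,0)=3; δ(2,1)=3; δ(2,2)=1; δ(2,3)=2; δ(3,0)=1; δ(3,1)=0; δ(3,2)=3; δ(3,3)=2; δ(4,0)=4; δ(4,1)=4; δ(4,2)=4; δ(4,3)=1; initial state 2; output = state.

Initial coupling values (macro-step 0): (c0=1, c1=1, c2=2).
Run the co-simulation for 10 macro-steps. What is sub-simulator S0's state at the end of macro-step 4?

S0 state at macro-step 4 = 2

macro 1: S0 reads c1=1 → after 1×micro: 2; S1 reads c0=1 → after 1×micro: -1; S2 reads c0=1 → after 2×micro: 0 ⇒ (c0=2, c1=-1, c2=0)
macro 2: S0 reads c1=-1 → after 1×micro: 2; S1 reads c0=2 → after 1×micro: 3; S2 reads c0=2 → after 2×micro: 3 ⇒ (c0=2, c1=3, c2=3)
macro 3: S0 reads c1=3 → after 1×micro: 2; S1 reads c0=2 → after 1×micro: 3; S2 reads c0=2 → after 2×micro: 3 ⇒ (c0=2, c1=3, c2=3)
macro 4: S0 reads c1=3 → after 1×micro: 2; S1 reads c0=2 → after 1×micro: 3; S2 reads c0=2 → after 2×micro: 3 ⇒ (c0=2, c1=3, c2=3)
macro 5: S0 reads c1=3 → after 1×micro: 2; S1 reads c0=2 → after 1×micro: 3; S2 reads c0=2 → after 2×micro: 3 ⇒ (c0=2, c1=3, c2=3)
macro 6: S0 reads c1=3 → after 1×micro: 2; S1 reads c0=2 → after 1×micro: 3; S2 reads c0=2 → after 2×micro: 3 ⇒ (c0=2, c1=3, c2=3)
macro 7: S0 reads c1=3 → after 1×micro: 2; S1 reads c0=2 → after 1×micro: 3; S2 reads c0=2 → after 2×micro: 3 ⇒ (c0=2, c1=3, c2=3)
macro 8: S0 reads c1=3 → after 1×micro: 2; S1 reads c0=2 → after 1×micro: 3; S2 reads c0=2 → after 2×micro: 3 ⇒ (c0=2, c1=3, c2=3)
macro 9: S0 reads c1=3 → after 1×micro: 2; S1 reads c0=2 → after 1×micro: 3; S2 reads c0=2 → after 2×micro: 3 ⇒ (c0=2, c1=3, c2=3)
macro 10: S0 reads c1=3 → after 1×micro: 2; S1 reads c0=2 → after 1×micro: 3; S2 reads c0=2 → after 2×micro: 3 ⇒ (c0=2, c1=3, c2=3)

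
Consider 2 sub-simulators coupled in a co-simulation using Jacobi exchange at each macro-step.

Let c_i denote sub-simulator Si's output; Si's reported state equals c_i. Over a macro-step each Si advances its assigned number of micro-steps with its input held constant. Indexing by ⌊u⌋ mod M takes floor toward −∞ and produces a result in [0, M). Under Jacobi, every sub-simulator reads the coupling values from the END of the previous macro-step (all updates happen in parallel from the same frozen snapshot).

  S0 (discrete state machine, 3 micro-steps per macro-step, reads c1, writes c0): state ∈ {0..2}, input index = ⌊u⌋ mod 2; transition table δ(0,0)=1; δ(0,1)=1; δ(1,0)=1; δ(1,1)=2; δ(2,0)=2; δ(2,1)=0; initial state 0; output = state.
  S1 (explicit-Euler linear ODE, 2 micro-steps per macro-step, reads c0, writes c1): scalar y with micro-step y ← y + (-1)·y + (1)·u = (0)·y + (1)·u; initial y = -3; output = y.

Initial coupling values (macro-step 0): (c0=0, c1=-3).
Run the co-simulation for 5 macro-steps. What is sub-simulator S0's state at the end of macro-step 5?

macro 1: S0 reads c1=-3 → after 3×micro: 0; S1 reads c0=0 → after 2×micro: 0 ⇒ (c0=0, c1=0)
macro 2: S0 reads c1=0 → after 3×micro: 1; S1 reads c0=0 → after 2×micro: 0 ⇒ (c0=1, c1=0)
macro 3: S0 reads c1=0 → after 3×micro: 1; S1 reads c0=1 → after 2×micro: 1 ⇒ (c0=1, c1=1)
macro 4: S0 reads c1=1 → after 3×micro: 1; S1 reads c0=1 → after 2×micro: 1 ⇒ (c0=1, c1=1)
macro 5: S0 reads c1=1 → after 3×micro: 1; S1 reads c0=1 → after 2×micro: 1 ⇒ (c0=1, c1=1)

S0 state at macro-step 5 = 1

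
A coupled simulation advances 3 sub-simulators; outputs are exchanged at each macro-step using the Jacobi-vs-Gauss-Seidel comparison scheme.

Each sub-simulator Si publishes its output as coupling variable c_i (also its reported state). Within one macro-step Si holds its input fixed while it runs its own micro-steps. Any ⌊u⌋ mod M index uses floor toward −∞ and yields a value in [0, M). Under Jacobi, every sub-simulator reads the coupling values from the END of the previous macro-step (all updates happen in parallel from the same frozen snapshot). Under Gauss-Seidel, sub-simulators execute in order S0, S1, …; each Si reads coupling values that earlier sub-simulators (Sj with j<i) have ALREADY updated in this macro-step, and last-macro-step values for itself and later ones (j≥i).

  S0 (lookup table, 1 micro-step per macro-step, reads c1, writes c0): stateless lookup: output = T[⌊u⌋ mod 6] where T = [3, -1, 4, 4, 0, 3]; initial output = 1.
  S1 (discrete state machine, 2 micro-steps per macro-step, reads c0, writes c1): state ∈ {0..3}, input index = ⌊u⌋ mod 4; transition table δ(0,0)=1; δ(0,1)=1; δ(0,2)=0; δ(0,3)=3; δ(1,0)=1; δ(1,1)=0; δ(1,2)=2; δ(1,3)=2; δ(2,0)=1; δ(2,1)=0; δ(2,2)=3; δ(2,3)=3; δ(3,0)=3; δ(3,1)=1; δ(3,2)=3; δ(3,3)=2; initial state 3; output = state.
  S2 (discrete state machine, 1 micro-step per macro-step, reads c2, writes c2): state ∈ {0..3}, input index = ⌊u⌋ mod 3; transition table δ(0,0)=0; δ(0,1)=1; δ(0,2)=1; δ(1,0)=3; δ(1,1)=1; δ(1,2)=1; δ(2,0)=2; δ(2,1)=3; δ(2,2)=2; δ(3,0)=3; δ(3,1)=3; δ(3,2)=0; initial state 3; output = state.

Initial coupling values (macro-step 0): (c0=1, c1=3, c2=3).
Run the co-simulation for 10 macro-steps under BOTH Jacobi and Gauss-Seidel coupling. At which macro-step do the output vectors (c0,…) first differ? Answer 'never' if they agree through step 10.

[Jacobi] macro 1: S0 reads c1=3 → after 1×micro: 4; S1 reads c0=1 → after 2×micro: 0; S2 reads c2=3 → after 1×micro: 3 ⇒ (c0=4, c1=0, c2=3)
[Jacobi] macro 2: S0 reads c1=0 → after 1×micro: 3; S1 reads c0=4 → after 2×micro: 1; S2 reads c2=3 → after 1×micro: 3 ⇒ (c0=3, c1=1, c2=3)
[Jacobi] macro 3: S0 reads c1=1 → after 1×micro: -1; S1 reads c0=3 → after 2×micro: 3; S2 reads c2=3 → after 1×micro: 3 ⇒ (c0=-1, c1=3, c2=3)
[Jacobi] macro 4: S0 reads c1=3 → after 1×micro: 4; S1 reads c0=-1 → after 2×micro: 3; S2 reads c2=3 → after 1×micro: 3 ⇒ (c0=4, c1=3, c2=3)
[Jacobi] macro 5: S0 reads c1=3 → after 1×micro: 4; S1 reads c0=4 → after 2×micro: 3; S2 reads c2=3 → after 1×micro: 3 ⇒ (c0=4, c1=3, c2=3)
[Jacobi] macro 6: S0 reads c1=3 → after 1×micro: 4; S1 reads c0=4 → after 2×micro: 3; S2 reads c2=3 → after 1×micro: 3 ⇒ (c0=4, c1=3, c2=3)
[Jacobi] macro 7: S0 reads c1=3 → after 1×micro: 4; S1 reads c0=4 → after 2×micro: 3; S2 reads c2=3 → after 1×micro: 3 ⇒ (c0=4, c1=3, c2=3)
[Jacobi] macro 8: S0 reads c1=3 → after 1×micro: 4; S1 reads c0=4 → after 2×micro: 3; S2 reads c2=3 → after 1×micro: 3 ⇒ (c0=4, c1=3, c2=3)
[Jacobi] macro 9: S0 reads c1=3 → after 1×micro: 4; S1 reads c0=4 → after 2×micro: 3; S2 reads c2=3 → after 1×micro: 3 ⇒ (c0=4, c1=3, c2=3)
[Jacobi] macro 10: S0 reads c1=3 → after 1×micro: 4; S1 reads c0=4 → after 2×micro: 3; S2 reads c2=3 → after 1×micro: 3 ⇒ (c0=4, c1=3, c2=3)
[Gauss-Seidel] macro 1: S0 reads c1=3 → after 1×micro: 4; S1 reads c0=4 → after 2×micro: 3; S2 reads c2=3 → after 1×micro: 3 ⇒ (c0=4, c1=3, c2=3)
[Gauss-Seidel] macro 2: S0 reads c1=3 → after 1×micro: 4; S1 reads c0=4 → after 2×micro: 3; S2 reads c2=3 → after 1×micro: 3 ⇒ (c0=4, c1=3, c2=3)
[Gauss-Seidel] macro 3: S0 reads c1=3 → after 1×micro: 4; S1 reads c0=4 → after 2×micro: 3; S2 reads c2=3 → after 1×micro: 3 ⇒ (c0=4, c1=3, c2=3)
[Gauss-Seidel] macro 4: S0 reads c1=3 → after 1×micro: 4; S1 reads c0=4 → after 2×micro: 3; S2 reads c2=3 → after 1×micro: 3 ⇒ (c0=4, c1=3, c2=3)
[Gauss-Seidel] macro 5: S0 reads c1=3 → after 1×micro: 4; S1 reads c0=4 → after 2×micro: 3; S2 reads c2=3 → after 1×micro: 3 ⇒ (c0=4, c1=3, c2=3)
[Gauss-Seidel] macro 6: S0 reads c1=3 → after 1×micro: 4; S1 reads c0=4 → after 2×micro: 3; S2 reads c2=3 → after 1×micro: 3 ⇒ (c0=4, c1=3, c2=3)
[Gauss-Seidel] macro 7: S0 reads c1=3 → after 1×micro: 4; S1 reads c0=4 → after 2×micro: 3; S2 reads c2=3 → after 1×micro: 3 ⇒ (c0=4, c1=3, c2=3)
[Gauss-Seidel] macro 8: S0 reads c1=3 → after 1×micro: 4; S1 reads c0=4 → after 2×micro: 3; S2 reads c2=3 → after 1×micro: 3 ⇒ (c0=4, c1=3, c2=3)
[Gauss-Seidel] macro 9: S0 reads c1=3 → after 1×micro: 4; S1 reads c0=4 → after 2×micro: 3; S2 reads c2=3 → after 1×micro: 3 ⇒ (c0=4, c1=3, c2=3)
[Gauss-Seidel] macro 10: S0 reads c1=3 → after 1×micro: 4; S1 reads c0=4 → after 2×micro: 3; S2 reads c2=3 → after 1×micro: 3 ⇒ (c0=4, c1=3, c2=3)

first divergence at macro-step: 1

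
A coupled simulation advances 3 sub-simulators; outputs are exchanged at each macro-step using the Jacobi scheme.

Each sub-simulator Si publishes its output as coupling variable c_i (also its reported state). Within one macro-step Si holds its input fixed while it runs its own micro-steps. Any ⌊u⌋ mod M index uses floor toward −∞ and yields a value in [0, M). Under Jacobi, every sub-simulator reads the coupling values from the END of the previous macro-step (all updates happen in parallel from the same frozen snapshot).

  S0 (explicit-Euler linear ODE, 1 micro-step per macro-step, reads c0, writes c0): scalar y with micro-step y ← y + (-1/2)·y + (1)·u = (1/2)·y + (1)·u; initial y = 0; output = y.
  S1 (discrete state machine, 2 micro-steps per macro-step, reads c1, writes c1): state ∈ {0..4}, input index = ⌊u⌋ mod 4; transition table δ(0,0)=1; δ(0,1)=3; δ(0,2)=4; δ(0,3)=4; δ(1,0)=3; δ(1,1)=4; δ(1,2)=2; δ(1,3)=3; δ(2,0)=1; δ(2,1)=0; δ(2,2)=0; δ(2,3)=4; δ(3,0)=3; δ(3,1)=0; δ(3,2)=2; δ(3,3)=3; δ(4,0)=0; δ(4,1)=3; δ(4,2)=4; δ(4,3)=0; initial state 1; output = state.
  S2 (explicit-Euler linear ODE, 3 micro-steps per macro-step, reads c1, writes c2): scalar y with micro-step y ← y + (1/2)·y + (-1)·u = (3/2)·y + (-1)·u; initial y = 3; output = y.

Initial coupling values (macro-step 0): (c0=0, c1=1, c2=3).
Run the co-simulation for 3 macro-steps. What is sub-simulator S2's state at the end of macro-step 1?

S2 state at macro-step 1 = 43/8

macro 1: S0 reads c0=0 → after 1×micro: 0; S1 reads c1=1 → after 2×micro: 3; S2 reads c1=1 → after 3×micro: 43/8 ⇒ (c0=0, c1=3, c2=43/8)
macro 2: S0 reads c0=0 → after 1×micro: 0; S1 reads c1=3 → after 2×micro: 3; S2 reads c1=3 → after 3×micro: 249/64 ⇒ (c0=0, c1=3, c2=249/64)
macro 3: S0 reads c0=0 → after 1×micro: 0; S1 reads c1=3 → after 2×micro: 3; S2 reads c1=3 → after 3×micro: -573/512 ⇒ (c0=0, c1=3, c2=-573/512)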